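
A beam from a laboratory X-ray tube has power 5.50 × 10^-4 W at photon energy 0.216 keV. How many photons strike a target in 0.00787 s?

1.25 × 10^11 photons

Total energy: E_total = P·t = 5.50 × 10^-4 × 0.00787 = 4.329 × 10^-6 J.
Per-photon energy: E = 3.461 × 10^-17 J.
N = E_total / E_photon = 1.25 × 10^11.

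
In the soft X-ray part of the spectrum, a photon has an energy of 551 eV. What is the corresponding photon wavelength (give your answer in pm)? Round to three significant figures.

2250 pm

Convert to SI: E = 551 eV = 8.8280e-17 J.
For a photon λ = hc/E, so λ = 2.250e-9 m.
Converting to pm: λ = 2250 pm ≈ 2250 pm.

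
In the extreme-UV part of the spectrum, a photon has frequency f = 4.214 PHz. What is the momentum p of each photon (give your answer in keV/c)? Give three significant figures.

0.0174 keV/c

Use h = 6.62607015·10^-34 J·s, c = 2.99792458·10^8 m/s, 1 eV = 1.602176634·10^-19 J.
Convert to SI: f = 4.214 PHz = 4.214·10^15 Hz.
The photon relation is p = hf/c, giving p = 9.314·10^-27 kg·m/s.
Converting to keV/c: p = 0.01743 keV/c ≈ 0.0174 keV/c.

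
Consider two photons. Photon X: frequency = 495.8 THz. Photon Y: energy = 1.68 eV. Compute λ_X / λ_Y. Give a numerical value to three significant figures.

λ_X = 6.047 × 10^-7 m (from frequency = 495.8 THz, via λ = c/f).
λ_Y = 7.380 × 10^-7 m (from energy = 1.68 eV, via λ = hc/E).
Ratio = 6.047 × 10^-7 / 7.380 × 10^-7 = 0.819.

0.819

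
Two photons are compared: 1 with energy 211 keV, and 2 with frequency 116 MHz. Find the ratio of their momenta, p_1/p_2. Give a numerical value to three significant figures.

4.40 × 10^11

p_1 = 1.128 × 10^-22 kg·m/s (from energy = 211 keV, via p = E/c).
p_2 = 2.564 × 10^-34 kg·m/s (from frequency = 116 MHz, via p = hf/c).
Ratio = 1.128 × 10^-22 / 2.564 × 10^-34 = 4.40 × 10^11.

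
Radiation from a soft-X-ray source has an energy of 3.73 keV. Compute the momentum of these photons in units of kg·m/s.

1.99·10^-24 kg·m/s

(c = 2.99792458·10^8 m/s, 1 eV = 1.602176634·10^-19 J.)
First convert: E = 3.73 keV = 5.9761·10^-16 J.
Apply p = E/c: p = 1.993·10^-24 kg·m/s.
So p ≈ 1.99·10^-24 kg·m/s.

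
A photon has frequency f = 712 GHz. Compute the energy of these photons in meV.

2.94 meV

Take h = 6.62607015e-34 J·s, 1 eV = 1.602176634e-19 J.
Convert to SI: f = 712 GHz = 7.12e11 Hz.
Since E = hf for a photon, E = 4.718e-22 J.
Converting to meV: E = 2.945 meV ≈ 2.94 meV.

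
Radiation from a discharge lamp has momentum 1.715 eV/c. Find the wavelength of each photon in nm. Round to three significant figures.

723 nm

Take h = 6.62607015 × 10^-34 J·s, c = 2.99792458 × 10^8 m/s, 1 eV = 1.602176634 × 10^-19 J.
Convert to SI: p = 1.715 eV/c = 9.1655 × 10^-28 kg·m/s.
For a photon λ = h/p, so λ = 7.229 × 10^-7 m.
Converting to nm: λ = 722.9 nm ≈ 723 nm.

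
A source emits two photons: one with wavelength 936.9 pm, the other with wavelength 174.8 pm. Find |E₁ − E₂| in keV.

Using E = hc/λ: E₁ = 2.1202·10^-16 J, E₂ = 1.1364·10^-15 J.
|ΔE| = |2.1202·10^-16 − 1.1364·10^-15| = 9.24·10^-16 J = 5.77 keV.

5.77 keV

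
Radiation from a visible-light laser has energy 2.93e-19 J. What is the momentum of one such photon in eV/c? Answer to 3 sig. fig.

Use c = 2.99792458e8 m/s, 1 eV = 1.602176634e-19 J.
For a photon p = E/c, so p = 9.773e-28 kg·m/s.
Converting to eV/c: p = 1.829 eV/c ≈ 1.83 eV/c.

1.83 eV/c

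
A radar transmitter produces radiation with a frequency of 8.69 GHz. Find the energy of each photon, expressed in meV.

Convert to SI: f = 8.69 GHz = 8.69 × 10^9 Hz.
Since E = hf for a photon, E = 5.758 × 10^-24 J.
Converting to meV: E = 0.03594 meV ≈ 0.0359 meV.

0.0359 meV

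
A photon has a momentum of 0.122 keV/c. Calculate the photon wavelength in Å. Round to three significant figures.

102 Å

Convert to SI: p = 0.122 keV/c = 6.5200 × 10^-26 kg·m/s.
Since λ = h/p for a photon, λ = 1.016 × 10^-8 m.
Converting to Å: λ = 101.6 Å ≈ 102 Å.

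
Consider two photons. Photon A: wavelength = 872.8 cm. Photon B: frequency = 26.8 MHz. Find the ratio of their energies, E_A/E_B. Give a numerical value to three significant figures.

1.28

E_A = 2.276 × 10^-26 J (from wavelength = 872.8 cm, via E = hc/λ).
E_B = 1.776 × 10^-26 J (from frequency = 26.8 MHz, via E = hf).
Ratio = 2.276 × 10^-26 / 1.776 × 10^-26 = 1.28.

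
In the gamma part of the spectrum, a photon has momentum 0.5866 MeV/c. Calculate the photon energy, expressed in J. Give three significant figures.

9.40 × 10^-14 J

Take c = 2.99792458 × 10^8 m/s, 1 eV = 1.602176634 × 10^-19 J.
In SI units: p = 0.5866 MeV/c = 3.1350 × 10^-22 kg·m/s.
Apply E = pc: E = 9.398 × 10^-14 J.
So E ≈ 9.40 × 10^-14 J.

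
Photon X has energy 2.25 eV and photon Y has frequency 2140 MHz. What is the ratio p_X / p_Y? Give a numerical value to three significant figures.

p_X = 1.202e-27 kg·m/s (from energy = 2.25 eV, via p = E/c).
p_Y = 4.730e-33 kg·m/s (from frequency = 2140 MHz, via p = hf/c).
Ratio = 1.202e-27 / 4.730e-33 = 2.54e5.

2.54e5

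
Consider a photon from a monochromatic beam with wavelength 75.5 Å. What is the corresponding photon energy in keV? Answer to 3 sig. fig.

0.164 keV

Take h = 6.62607015 × 10^-34 J·s, c = 2.99792458 × 10^8 m/s, 1 eV = 1.602176634 × 10^-19 J.
Convert to SI: λ = 75.5 Å = 7.55 × 10^-9 m.
The photon relation is E = hc/λ, giving E = 2.631 × 10^-17 J.
Converting to keV: E = 0.1642 keV ≈ 0.164 keV.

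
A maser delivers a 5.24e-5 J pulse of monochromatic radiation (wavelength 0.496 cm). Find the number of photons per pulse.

Per-photon energy: E = 4.005e-23 J (from wavelength = 0.496 cm).
N = E_total / E_photon = 5.24e-5 J / 4.005e-23 J = 1.31e18.

1.31e18 photons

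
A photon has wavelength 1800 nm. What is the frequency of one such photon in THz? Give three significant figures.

In SI units: λ = 1800 nm = 1.8e-6 m.
Since f = c/λ for a photon, f = 1.666e14 Hz.
Converting to THz: f = 166.6 THz ≈ 167 THz.

167 THz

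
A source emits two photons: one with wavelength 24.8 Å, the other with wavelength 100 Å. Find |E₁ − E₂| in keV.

0.376 keV

Using E = hc/λ: E₁ = 8.010 × 10^-17 J, E₂ = 1.986 × 10^-17 J.
|ΔE| = |8.010 × 10^-17 − 1.986 × 10^-17| = 6.02 × 10^-17 J = 0.376 keV.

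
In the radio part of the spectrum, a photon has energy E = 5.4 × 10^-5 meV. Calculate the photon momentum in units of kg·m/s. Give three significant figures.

(c = 2.99792458 × 10^8 m/s, 1 eV = 1.602176634 × 10^-19 J.)
In SI units: E = 5.4 × 10^-5 meV = 8.6518 × 10^-27 J.
The photon relation is p = E/c, giving p = 2.886 × 10^-35 kg·m/s.
So p ≈ 2.89 × 10^-35 kg·m/s.

2.89 × 10^-35 kg·m/s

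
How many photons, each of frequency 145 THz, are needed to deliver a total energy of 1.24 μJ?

Per-photon energy: E = 9.608e-20 J (from frequency = 145 THz).
N = E_total / E_photon = 1.24e-6 J / 9.608e-20 J = 1.29e13.

1.29e13 photons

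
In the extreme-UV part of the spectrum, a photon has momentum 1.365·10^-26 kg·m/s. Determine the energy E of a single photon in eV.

(c = 2.99792458·10^8 m/s, 1 eV = 1.602176634·10^-19 J.)
The photon relation is E = pc, giving E = 4.092·10^-18 J.
Converting to eV: E = 25.54 eV ≈ 25.5 eV.

25.5 eV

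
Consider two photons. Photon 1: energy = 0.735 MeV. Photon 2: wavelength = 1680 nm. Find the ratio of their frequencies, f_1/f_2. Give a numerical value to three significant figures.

f_1 = 1.777e20 Hz (from energy = 0.735 MeV, via f = E/h).
f_2 = 1.784e14 Hz (from wavelength = 1680 nm, via f = c/λ).
Ratio = 1.777e20 / 1.784e14 = 9.96e5.

9.96e5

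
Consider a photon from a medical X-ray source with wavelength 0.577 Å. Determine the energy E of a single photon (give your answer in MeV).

0.0215 MeV

Take h = 6.62607015 × 10^-34 J·s, c = 2.99792458 × 10^8 m/s, 1 eV = 1.602176634 × 10^-19 J.
Convert to SI: λ = 0.577 Å = 5.77 × 10^-11 m.
The photon relation is E = hc/λ, giving E = 3.443 × 10^-15 J.
Converting to MeV: E = 0.02149 MeV ≈ 0.0215 MeV.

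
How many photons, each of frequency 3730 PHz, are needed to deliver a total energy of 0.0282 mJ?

Per-photon energy: E = 2.472 × 10^-15 J (from frequency = 3730 PHz).
N = E_total / E_photon = 2.82 × 10^-5 J / 2.472 × 10^-15 J = 1.14 × 10^10.

1.14 × 10^10 photons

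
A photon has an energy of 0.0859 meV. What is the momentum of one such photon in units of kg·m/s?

4.59 × 10^-32 kg·m/s

(c = 2.99792458 × 10^8 m/s, 1 eV = 1.602176634 × 10^-19 J.)
In SI units: E = 0.0859 meV = 1.3763 × 10^-23 J.
The photon relation is p = E/c, giving p = 4.591 × 10^-32 kg·m/s.
So p ≈ 4.59 × 10^-32 kg·m/s.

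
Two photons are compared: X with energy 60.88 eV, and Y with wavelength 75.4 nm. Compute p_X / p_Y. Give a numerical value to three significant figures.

p_X = 3.254e-26 kg·m/s (from energy = 60.88 eV, via p = E/c).
p_Y = 8.788e-27 kg·m/s (from wavelength = 75.4 nm, via p = h/λ).
Ratio = 3.254e-26 / 8.788e-27 = 3.70.

3.70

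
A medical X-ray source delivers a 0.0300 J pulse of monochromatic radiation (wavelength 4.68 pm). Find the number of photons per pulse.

7.07e11 photons

Per-photon energy: E = 4.245e-14 J (from wavelength = 4.68 pm).
N = E_total / E_photon = 0.0300 J / 4.245e-14 J = 7.07e11.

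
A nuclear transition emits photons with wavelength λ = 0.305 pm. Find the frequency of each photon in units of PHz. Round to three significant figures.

9.83e5 PHz

Take c = 2.99792458e8 m/s.
In SI units: λ = 0.305 pm = 3.05e-13 m.
The photon relation is f = c/λ, giving f = 9.829e20 Hz.
Converting to PHz: f = 982900 PHz ≈ 9.83e5 PHz.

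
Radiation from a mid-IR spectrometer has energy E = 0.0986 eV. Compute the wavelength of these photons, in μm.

Take h = 6.62607015 × 10^-34 J·s, c = 2.99792458 × 10^8 m/s, 1 eV = 1.602176634 × 10^-19 J.
Convert to SI: E = 0.0986 eV = 1.5797 × 10^-20 J.
Since λ = hc/E for a photon, λ = 1.257 × 10^-5 m.
Converting to μm: λ = 12.57 μm ≈ 12.6 μm.

12.6 μm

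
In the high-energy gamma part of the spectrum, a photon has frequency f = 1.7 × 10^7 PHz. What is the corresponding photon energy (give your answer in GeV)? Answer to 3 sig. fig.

Take h = 6.62607015 × 10^-34 J·s, 1 eV = 1.602176634 × 10^-19 J.
Convert to SI: f = 1.7 × 10^7 PHz = 1.7 × 10^22 Hz.
Apply E = hf: E = 1.126 × 10^-11 J.
Converting to GeV: E = 0.07031 GeV ≈ 0.0703 GeV.

0.0703 GeV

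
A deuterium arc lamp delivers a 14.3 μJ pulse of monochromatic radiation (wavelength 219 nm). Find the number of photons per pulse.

Per-photon energy: E = 9.071e-19 J (from wavelength = 219 nm).
N = E_total / E_photon = 1.43e-5 J / 9.071e-19 J = 1.58e13.

1.58e13 photons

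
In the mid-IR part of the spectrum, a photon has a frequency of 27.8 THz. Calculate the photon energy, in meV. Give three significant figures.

In SI units: f = 27.8 THz = 2.78e13 Hz.
The photon relation is E = hf, giving E = 1.842e-20 J.
Converting to meV: E = 115.0 meV ≈ 115 meV.

115 meV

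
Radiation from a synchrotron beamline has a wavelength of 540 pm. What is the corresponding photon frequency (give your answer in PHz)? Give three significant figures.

Take c = 2.99792458e8 m/s.
First convert: λ = 540 pm = 5.4e-10 m.
Since f = c/λ for a photon, f = 5.552e17 Hz.
Converting to PHz: f = 555.2 PHz ≈ 555 PHz.

555 PHz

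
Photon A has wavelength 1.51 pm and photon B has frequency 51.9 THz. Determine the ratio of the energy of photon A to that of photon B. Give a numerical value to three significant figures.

E_A = 1.316 × 10^-13 J (from wavelength = 1.51 pm, via E = hc/λ).
E_B = 3.439 × 10^-20 J (from frequency = 51.9 THz, via E = hf).
Ratio = 1.316 × 10^-13 / 3.439 × 10^-20 = 3.83 × 10^6.

3.83 × 10^6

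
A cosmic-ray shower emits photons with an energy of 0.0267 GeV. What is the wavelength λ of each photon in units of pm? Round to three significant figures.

0.0464 pm

Convert to SI: E = 0.0267 GeV = 4.2778 × 10^-12 J.
For a photon λ = hc/E, so λ = 4.644 × 10^-14 m.
Converting to pm: λ = 0.04644 pm ≈ 0.0464 pm.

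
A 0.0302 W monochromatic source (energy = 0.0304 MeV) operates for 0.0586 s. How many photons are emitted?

Total energy: E_total = P·t = 0.0302 × 0.0586 = 0.001770 J.
Per-photon energy: E = 4.871e-15 J.
N = E_total / E_photon = 3.63e11.

3.63e11 photons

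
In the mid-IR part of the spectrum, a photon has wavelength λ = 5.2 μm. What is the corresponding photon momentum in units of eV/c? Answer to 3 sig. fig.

0.238 eV/c

(h = 6.62607015e-34 J·s, c = 2.99792458e8 m/s, 1 eV = 1.602176634e-19 J.)
Convert to SI: λ = 5.2 μm = 5.2e-6 m.
Apply p = h/λ: p = 1.274e-28 kg·m/s.
Converting to eV/c: p = 0.2384 eV/c ≈ 0.238 eV/c.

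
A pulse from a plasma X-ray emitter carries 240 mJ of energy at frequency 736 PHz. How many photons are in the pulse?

Per-photon energy: E = 4.877e-16 J (from frequency = 736 PHz).
N = E_total / E_photon = 0.240 J / 4.877e-16 J = 4.92e14.

4.92e14 photons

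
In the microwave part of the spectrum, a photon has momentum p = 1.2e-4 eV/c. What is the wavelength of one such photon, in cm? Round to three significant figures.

Take h = 6.62607015e-34 J·s, c = 2.99792458e8 m/s, 1 eV = 1.602176634e-19 J.
In SI units: p = 1.2e-4 eV/c = 6.4131e-32 kg·m/s.
For a photon λ = h/p, so λ = 0.01033 m.
Converting to cm: λ = 1.033 cm ≈ 1.03 cm.

1.03 cm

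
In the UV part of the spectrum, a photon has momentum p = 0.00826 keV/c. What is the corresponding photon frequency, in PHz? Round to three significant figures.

(h = 6.62607015e-34 J·s, c = 2.99792458e8 m/s, 1 eV = 1.602176634e-19 J.)
First convert: p = 0.00826 keV/c = 4.4144e-27 kg·m/s.
Since f = pc/h for a photon, f = 1.997e15 Hz.
Converting to PHz: f = 1.997 PHz ≈ 2.00 PHz.

2.00 PHz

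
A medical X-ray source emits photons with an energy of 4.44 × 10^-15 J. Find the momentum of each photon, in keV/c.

27.7 keV/c

For a photon p = E/c, so p = 1.481 × 10^-23 kg·m/s.
Converting to keV/c: p = 27.71 keV/c ≈ 27.7 keV/c.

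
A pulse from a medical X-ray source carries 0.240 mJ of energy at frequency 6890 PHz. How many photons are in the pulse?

5.26·10^10 photons

Per-photon energy: E = 4.565·10^-15 J (from frequency = 6890 PHz).
N = E_total / E_photon = 2.40·10^-4 J / 4.565·10^-15 J = 5.26·10^10.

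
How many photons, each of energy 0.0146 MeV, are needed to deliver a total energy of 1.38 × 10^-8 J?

5.90 × 10^6 photons

Per-photon energy: E = 2.339 × 10^-15 J (from energy = 0.0146 MeV).
N = E_total / E_photon = 1.38 × 10^-8 J / 2.339 × 10^-15 J = 5.90 × 10^6.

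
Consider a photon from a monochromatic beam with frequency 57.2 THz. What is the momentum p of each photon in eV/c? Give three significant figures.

Convert to SI: f = 57.2 THz = 5.72e13 Hz.
Apply p = hf/c: p = 1.264e-28 kg·m/s.
Converting to eV/c: p = 0.2366 eV/c ≈ 0.237 eV/c.

0.237 eV/c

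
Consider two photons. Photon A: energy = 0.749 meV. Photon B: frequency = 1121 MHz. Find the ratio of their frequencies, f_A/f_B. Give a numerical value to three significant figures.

f_A = 1.811e11 Hz (from energy = 0.749 meV, via f = E/h).
f_B = 1.121e9 Hz (from frequency = 1121 MHz, via f given directly).
Ratio = 1.811e11 / 1.121e9 = 162.

162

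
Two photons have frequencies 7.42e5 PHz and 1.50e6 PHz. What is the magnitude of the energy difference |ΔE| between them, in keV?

3130 keV

Using E = hf: E₁ = 4.917e-13 J, E₂ = 9.939e-13 J.
|ΔE| = |4.917e-13 − 9.939e-13| = 5.02e-13 J = 3130 keV.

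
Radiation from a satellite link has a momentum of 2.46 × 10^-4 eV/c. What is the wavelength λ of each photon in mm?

Take h = 6.62607015 × 10^-34 J·s, c = 2.99792458 × 10^8 m/s, 1 eV = 1.602176634 × 10^-19 J.
Convert to SI: p = 2.46 × 10^-4 eV/c = 1.3147 × 10^-31 kg·m/s.
For a photon λ = h/p, so λ = 0.005040 m.
Converting to mm: λ = 5.040 mm ≈ 5.04 mm.

5.04 mm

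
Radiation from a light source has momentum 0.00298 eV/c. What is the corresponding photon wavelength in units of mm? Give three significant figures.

0.416 mm

Convert to SI: p = 0.00298 eV/c = 1.5926e-30 kg·m/s.
Apply λ = h/p: λ = 4.161e-4 m.
Converting to mm: λ = 0.4161 mm ≈ 0.416 mm.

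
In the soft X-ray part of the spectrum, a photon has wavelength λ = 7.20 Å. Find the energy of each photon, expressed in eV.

In SI units: λ = 7.20 Å = 7.20e-10 m.
The photon relation is E = hc/λ, giving E = 2.759e-16 J.
Converting to eV: E = 1722 eV ≈ 1720 eV.

1720 eV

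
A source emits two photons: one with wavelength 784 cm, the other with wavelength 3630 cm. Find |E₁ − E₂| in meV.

1.24e-4 meV

Using E = hc/λ: E₁ = 2.534e-26 J, E₂ = 5.472e-27 J.
|ΔE| = |2.534e-26 − 5.472e-27| = 1.99e-26 J = 1.24e-4 meV.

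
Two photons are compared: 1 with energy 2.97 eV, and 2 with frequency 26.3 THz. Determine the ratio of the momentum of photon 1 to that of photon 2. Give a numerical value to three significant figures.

p_1 = 1.587e-27 kg·m/s (from energy = 2.97 eV, via p = E/c).
p_2 = 5.813e-29 kg·m/s (from frequency = 26.3 THz, via p = hf/c).
Ratio = 1.587e-27 / 5.813e-29 = 27.3.

27.3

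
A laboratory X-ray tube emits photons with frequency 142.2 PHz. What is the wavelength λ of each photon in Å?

21.1 Å

First convert: f = 142.2 PHz = 1.422e17 Hz.
Since λ = c/f for a photon, λ = 2.108e-9 m.
Converting to Å: λ = 21.08 Å ≈ 21.1 Å.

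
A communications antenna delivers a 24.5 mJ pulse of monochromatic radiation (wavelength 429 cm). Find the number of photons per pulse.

5.29 × 10^23 photons

Per-photon energy: E = 4.630 × 10^-26 J (from wavelength = 429 cm).
N = E_total / E_photon = 0.0245 J / 4.630 × 10^-26 J = 5.29 × 10^23.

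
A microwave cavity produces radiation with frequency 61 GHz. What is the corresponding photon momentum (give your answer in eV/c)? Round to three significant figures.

(h = 6.62607015e-34 J·s, c = 2.99792458e8 m/s, 1 eV = 1.602176634e-19 J.)
In SI units: f = 61 GHz = 6.1e10 Hz.
For a photon p = hf/c, so p = 1.348e-31 kg·m/s.
Converting to eV/c: p = 2.523e-4 eV/c ≈ 2.52e-4 eV/c.

2.52e-4 eV/c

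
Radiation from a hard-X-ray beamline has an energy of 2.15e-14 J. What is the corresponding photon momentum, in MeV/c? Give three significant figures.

0.134 MeV/c

Apply p = E/c: p = 7.172e-23 kg·m/s.
Converting to MeV/c: p = 0.1342 MeV/c ≈ 0.134 MeV/c.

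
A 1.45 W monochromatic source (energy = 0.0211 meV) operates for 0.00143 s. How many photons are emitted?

6.13 × 10^20 photons

Total energy: E_total = P·t = 1.45 × 0.00143 = 0.002073 J.
Per-photon energy: E = 3.381 × 10^-24 J.
N = E_total / E_photon = 6.13 × 10^20.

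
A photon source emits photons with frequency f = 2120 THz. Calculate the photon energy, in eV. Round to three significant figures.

In SI units: f = 2120 THz = 2.12e15 Hz.
For a photon E = hf, so E = 1.405e-18 J.
Converting to eV: E = 8.768 eV ≈ 8.77 eV.

8.77 eV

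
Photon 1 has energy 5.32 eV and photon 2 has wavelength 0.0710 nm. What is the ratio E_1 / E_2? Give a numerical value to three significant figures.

E_1 = 8.524 × 10^-19 J (from energy = 5.32 eV, via E given directly).
E_2 = 2.798 × 10^-15 J (from wavelength = 0.0710 nm, via E = hc/λ).
Ratio = 8.524 × 10^-19 / 2.798 × 10^-15 = 3.05 × 10^-4.

3.05 × 10^-4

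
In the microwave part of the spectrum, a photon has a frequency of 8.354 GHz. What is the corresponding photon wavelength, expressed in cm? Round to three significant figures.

Use c = 2.99792458 × 10^8 m/s.
First convert: f = 8.354 GHz = 8.354 × 10^9 Hz.
The photon relation is λ = c/f, giving λ = 0.03589 m.
Converting to cm: λ = 3.589 cm ≈ 3.59 cm.

3.59 cm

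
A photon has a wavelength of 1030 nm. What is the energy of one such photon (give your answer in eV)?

Use h = 6.62607015e-34 J·s, c = 2.99792458e8 m/s, 1 eV = 1.602176634e-19 J.
Convert to SI: λ = 1030 nm = 1.03e-6 m.
For a photon E = hc/λ, so E = 1.929e-19 J.
Converting to eV: E = 1.204 eV ≈ 1.20 eV.

1.20 eV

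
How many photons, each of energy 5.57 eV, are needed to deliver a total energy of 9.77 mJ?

1.09·10^16 photons

Per-photon energy: E = 8.924·10^-19 J (from energy = 5.57 eV).
N = E_total / E_photon = 0.00977 J / 8.924·10^-19 J = 1.09·10^16.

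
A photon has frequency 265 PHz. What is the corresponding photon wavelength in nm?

1.13 nm

First convert: f = 265 PHz = 2.65 × 10^17 Hz.
Since λ = c/f for a photon, λ = 1.131 × 10^-9 m.
Converting to nm: λ = 1.131 nm ≈ 1.13 nm.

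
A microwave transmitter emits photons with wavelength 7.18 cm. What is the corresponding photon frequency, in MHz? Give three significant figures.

Use c = 2.99792458e8 m/s.
In SI units: λ = 7.18 cm = 0.0718 m.
The photon relation is f = c/λ, giving f = 4.175e9 Hz.
Converting to MHz: f = 4175 MHz ≈ 4180 MHz.

4180 MHz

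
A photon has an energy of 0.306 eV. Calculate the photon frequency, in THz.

Take h = 6.62607015 × 10^-34 J·s, 1 eV = 1.602176634 × 10^-19 J.
First convert: E = 0.306 eV = 4.9027 × 10^-20 J.
For a photon f = E/h, so f = 7.399 × 10^13 Hz.
Converting to THz: f = 73.99 THz ≈ 74.0 THz.

74.0 THz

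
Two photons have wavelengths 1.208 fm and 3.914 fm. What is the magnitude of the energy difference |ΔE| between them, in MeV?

Using E = hc/λ: E₁ = 1.6444 × 10^-10 J, E₂ = 5.0752 × 10^-11 J.
|ΔE| = |1.6444 × 10^-10 − 5.0752 × 10^-11| = 1.14 × 10^-10 J = 710 MeV.

710 MeV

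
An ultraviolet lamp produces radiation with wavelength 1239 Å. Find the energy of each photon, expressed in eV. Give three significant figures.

10.0 eV

Convert to SI: λ = 1239 Å = 1.239·10^-7 m.
For a photon E = hc/λ, so E = 1.603·10^-18 J.
Converting to eV: E = 10.01 eV ≈ 10.0 eV.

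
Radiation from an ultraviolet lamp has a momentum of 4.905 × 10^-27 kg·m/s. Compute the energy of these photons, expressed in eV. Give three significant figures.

Take c = 2.99792458 × 10^8 m/s, 1 eV = 1.602176634 × 10^-19 J.
The photon relation is E = pc, giving E = 1.470 × 10^-18 J.
Converting to eV: E = 9.178 eV ≈ 9.18 eV.

9.18 eV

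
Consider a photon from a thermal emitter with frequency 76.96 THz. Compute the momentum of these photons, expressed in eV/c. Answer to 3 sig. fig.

Take h = 6.62607015 × 10^-34 J·s, c = 2.99792458 × 10^8 m/s, 1 eV = 1.602176634 × 10^-19 J.
First convert: f = 76.96 THz = 7.696 × 10^13 Hz.
The photon relation is p = hf/c, giving p = 1.701 × 10^-28 kg·m/s.
Converting to eV/c: p = 0.3183 eV/c ≈ 0.318 eV/c.

0.318 eV/c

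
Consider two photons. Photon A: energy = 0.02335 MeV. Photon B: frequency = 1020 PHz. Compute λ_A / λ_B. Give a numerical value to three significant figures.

λ_A = 5.310 × 10^-11 m (from energy = 0.02335 MeV, via λ = hc/E).
λ_B = 2.939 × 10^-10 m (from frequency = 1020 PHz, via λ = c/f).
Ratio = 5.310 × 10^-11 / 2.939 × 10^-10 = 0.181.

0.181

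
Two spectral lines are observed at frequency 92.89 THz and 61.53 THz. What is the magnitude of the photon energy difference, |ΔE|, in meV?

Using E = hf: E₁ = 6.1550e-20 J, E₂ = 4.0770e-20 J.
|ΔE| = |6.1550e-20 − 4.0770e-20| = 2.08e-20 J = 130 meV.

130 meV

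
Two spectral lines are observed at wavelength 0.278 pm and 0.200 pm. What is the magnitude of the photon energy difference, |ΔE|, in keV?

Using E = hc/λ: E₁ = 7.145e-13 J, E₂ = 9.932e-13 J.
|ΔE| = |7.145e-13 − 9.932e-13| = 2.79e-13 J = 1740 keV.

1740 keV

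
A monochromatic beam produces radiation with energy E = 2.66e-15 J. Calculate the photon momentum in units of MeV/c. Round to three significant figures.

The photon relation is p = E/c, giving p = 8.873e-24 kg·m/s.
Converting to MeV/c: p = 0.01660 MeV/c ≈ 0.0166 MeV/c.

0.0166 MeV/c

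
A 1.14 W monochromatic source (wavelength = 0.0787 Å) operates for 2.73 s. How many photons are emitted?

1.23 × 10^14 photons

Total energy: E_total = P·t = 1.14 × 2.73 = 3.112 J.
Per-photon energy: E = 2.524 × 10^-14 J.
N = E_total / E_photon = 1.23 × 10^14.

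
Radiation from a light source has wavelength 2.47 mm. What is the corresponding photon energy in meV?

Use h = 6.62607015e-34 J·s, c = 2.99792458e8 m/s, 1 eV = 1.602176634e-19 J.
First convert: λ = 2.47 mm = 0.00247 m.
For a photon E = hc/λ, so E = 8.042e-23 J.
Converting to meV: E = 0.5020 meV ≈ 0.502 meV.

0.502 meV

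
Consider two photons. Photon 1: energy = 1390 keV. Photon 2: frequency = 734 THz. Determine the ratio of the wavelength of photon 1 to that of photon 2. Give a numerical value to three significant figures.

λ_1 = 8.920 × 10^-13 m (from energy = 1390 keV, via λ = hc/E).
λ_2 = 4.084 × 10^-7 m (from frequency = 734 THz, via λ = c/f).
Ratio = 8.920 × 10^-13 / 4.084 × 10^-7 = 2.18 × 10^-6.

2.18 × 10^-6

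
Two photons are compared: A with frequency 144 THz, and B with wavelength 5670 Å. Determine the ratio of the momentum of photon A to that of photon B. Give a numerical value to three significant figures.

0.272

p_A = 3.183 × 10^-28 kg·m/s (from frequency = 144 THz, via p = hf/c).
p_B = 1.169 × 10^-27 kg·m/s (from wavelength = 5670 Å, via p = h/λ).
Ratio = 3.183 × 10^-28 / 1.169 × 10^-27 = 0.272.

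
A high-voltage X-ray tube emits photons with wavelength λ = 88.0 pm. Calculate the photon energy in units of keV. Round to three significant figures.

14.1 keV

Use h = 6.62607015 × 10^-34 J·s, c = 2.99792458 × 10^8 m/s, 1 eV = 1.602176634 × 10^-19 J.
Convert to SI: λ = 88.0 pm = 8.80 × 10^-11 m.
Apply E = hc/λ: E = 2.257 × 10^-15 J.
Converting to keV: E = 14.09 keV ≈ 14.1 keV.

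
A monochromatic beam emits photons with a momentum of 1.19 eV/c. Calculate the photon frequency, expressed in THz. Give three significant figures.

First convert: p = 1.19 eV/c = 6.3597 × 10^-28 kg·m/s.
Apply f = pc/h: f = 2.877 × 10^14 Hz.
Converting to THz: f = 287.7 THz ≈ 288 THz.

288 THz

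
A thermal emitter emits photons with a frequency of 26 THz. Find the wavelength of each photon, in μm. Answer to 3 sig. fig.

11.5 μm

Use c = 2.99792458 × 10^8 m/s.
In SI units: f = 26 THz = 2.6 × 10^13 Hz.
Since λ = c/f for a photon, λ = 1.153 × 10^-5 m.
Converting to μm: λ = 11.53 μm ≈ 11.5 μm.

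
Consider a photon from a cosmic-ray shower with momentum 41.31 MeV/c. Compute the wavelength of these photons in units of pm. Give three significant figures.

0.0300 pm

Convert to SI: p = 41.31 MeV/c = 2.2077e-20 kg·m/s.
Since λ = h/p for a photon, λ = 3.001e-14 m.
Converting to pm: λ = 0.03001 pm ≈ 0.0300 pm.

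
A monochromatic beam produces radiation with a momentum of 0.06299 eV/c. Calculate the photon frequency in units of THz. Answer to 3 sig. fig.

15.2 THz

Use h = 6.62607015 × 10^-34 J·s, c = 2.99792458 × 10^8 m/s, 1 eV = 1.602176634 × 10^-19 J.
In SI units: p = 0.06299 eV/c = 3.3664 × 10^-29 kg·m/s.
Apply f = pc/h: f = 1.523 × 10^13 Hz.
Converting to THz: f = 15.23 THz ≈ 15.2 THz.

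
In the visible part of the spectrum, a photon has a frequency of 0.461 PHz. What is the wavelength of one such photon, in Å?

In SI units: f = 0.461 PHz = 4.61e14 Hz.
The photon relation is λ = c/f, giving λ = 6.503e-7 m.
Converting to Å: λ = 6503 Å ≈ 6500 Å.

6500 Å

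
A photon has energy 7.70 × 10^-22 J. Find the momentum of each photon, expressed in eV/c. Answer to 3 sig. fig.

4.81 × 10^-3 eV/c

Take c = 2.99792458 × 10^8 m/s, 1 eV = 1.602176634 × 10^-19 J.
For a photon p = E/c, so p = 2.568 × 10^-30 kg·m/s.
Converting to eV/c: p = 0.004806 eV/c ≈ 4.81 × 10^-3 eV/c.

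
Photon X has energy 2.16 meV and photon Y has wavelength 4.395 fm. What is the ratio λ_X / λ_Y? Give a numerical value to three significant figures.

1.31 × 10^11

λ_X = 5.740 × 10^-4 m (from energy = 2.16 meV, via λ = hc/E).
λ_Y = 4.395 × 10^-15 m (from wavelength = 4.395 fm, via λ given directly).
Ratio = 5.740 × 10^-4 / 4.395 × 10^-15 = 1.31 × 10^11.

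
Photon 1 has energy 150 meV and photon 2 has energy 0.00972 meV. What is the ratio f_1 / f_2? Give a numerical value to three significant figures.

1.54 × 10^4

f_1 = 3.627 × 10^13 Hz (from energy = 150 meV, via f = E/h).
f_2 = 2.350 × 10^9 Hz (from energy = 0.00972 meV, via f = E/h).
Ratio = 3.627 × 10^13 / 2.350 × 10^9 = 1.54 × 10^4.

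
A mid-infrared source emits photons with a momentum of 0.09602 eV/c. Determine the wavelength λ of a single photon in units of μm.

(h = 6.62607015e-34 J·s, c = 2.99792458e8 m/s, 1 eV = 1.602176634e-19 J.)
Convert to SI: p = 0.09602 eV/c = 5.1316e-29 kg·m/s.
The photon relation is λ = h/p, giving λ = 1.291e-5 m.
Converting to μm: λ = 12.91 μm ≈ 12.9 μm.

12.9 μm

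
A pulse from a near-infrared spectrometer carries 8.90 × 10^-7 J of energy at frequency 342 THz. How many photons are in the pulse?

3.93 × 10^12 photons

Per-photon energy: E = 2.266 × 10^-19 J (from frequency = 342 THz).
N = E_total / E_photon = 8.90 × 10^-7 J / 2.266 × 10^-19 J = 3.93 × 10^12.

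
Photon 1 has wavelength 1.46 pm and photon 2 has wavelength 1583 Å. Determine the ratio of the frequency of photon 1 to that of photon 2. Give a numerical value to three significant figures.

1.08·10^5

f_1 = 2.053·10^20 Hz (from wavelength = 1.46 pm, via f = c/λ).
f_2 = 1.894·10^15 Hz (from wavelength = 1583 Å, via f = c/λ).
Ratio = 2.053·10^20 / 1.894·10^15 = 1.08·10^5.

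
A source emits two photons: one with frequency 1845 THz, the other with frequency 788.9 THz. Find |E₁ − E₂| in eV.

Using E = hf: E₁ = 1.2225 × 10^-18 J, E₂ = 5.2273 × 10^-19 J.
|ΔE| = |1.2225 × 10^-18 − 5.2273 × 10^-19| = 7.00 × 10^-19 J = 4.37 eV.

4.37 eV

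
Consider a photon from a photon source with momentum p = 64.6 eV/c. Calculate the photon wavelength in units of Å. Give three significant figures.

Use h = 6.62607015e-34 J·s, c = 2.99792458e8 m/s, 1 eV = 1.602176634e-19 J.
First convert: p = 64.6 eV/c = 3.4524e-26 kg·m/s.
For a photon λ = h/p, so λ = 1.919e-8 m.
Converting to Å: λ = 191.9 Å ≈ 192 Å.

192 Å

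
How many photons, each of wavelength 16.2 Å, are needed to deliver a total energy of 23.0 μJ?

1.88 × 10^11 photons

Per-photon energy: E = 1.226 × 10^-16 J (from wavelength = 16.2 Å).
N = E_total / E_photon = 2.30 × 10^-5 J / 1.226 × 10^-16 J = 1.88 × 10^11.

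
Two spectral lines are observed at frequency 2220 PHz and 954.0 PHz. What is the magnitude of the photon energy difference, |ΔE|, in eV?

5240 eV

Using E = hf: E₁ = 1.4710 × 10^-15 J, E₂ = 6.3213 × 10^-16 J.
|ΔE| = |1.4710 × 10^-15 − 6.3213 × 10^-16| = 8.39 × 10^-16 J = 5240 eV.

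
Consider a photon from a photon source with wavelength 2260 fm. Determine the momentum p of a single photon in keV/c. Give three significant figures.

(h = 6.62607015e-34 J·s, c = 2.99792458e8 m/s, 1 eV = 1.602176634e-19 J.)
Convert to SI: λ = 2260 fm = 2.26e-12 m.
Since p = h/λ for a photon, p = 2.932e-22 kg·m/s.
Converting to keV/c: p = 548.6 keV/c ≈ 549 keV/c.

549 keV/c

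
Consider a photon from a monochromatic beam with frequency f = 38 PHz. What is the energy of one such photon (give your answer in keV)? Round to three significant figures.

0.157 keV

Take h = 6.62607015e-34 J·s, 1 eV = 1.602176634e-19 J.
In SI units: f = 38 PHz = 3.8e16 Hz.
The photon relation is E = hf, giving E = 2.518e-17 J.
Converting to keV: E = 0.1572 keV ≈ 0.157 keV.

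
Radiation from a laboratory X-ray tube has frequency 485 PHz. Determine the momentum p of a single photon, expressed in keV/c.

First convert: f = 485 PHz = 4.85e17 Hz.
The photon relation is p = hf/c, giving p = 1.072e-24 kg·m/s.
Converting to keV/c: p = 2.006 keV/c ≈ 2.01 keV/c.

2.01 keV/c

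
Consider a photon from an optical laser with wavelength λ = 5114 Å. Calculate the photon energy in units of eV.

2.42 eV

In SI units: λ = 5114 Å = 5.114 × 10^-7 m.
Apply E = hc/λ: E = 3.884 × 10^-19 J.
Converting to eV: E = 2.424 eV ≈ 2.42 eV.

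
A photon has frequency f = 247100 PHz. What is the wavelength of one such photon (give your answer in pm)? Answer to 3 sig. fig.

1.21 pm

Convert to SI: f = 247100 PHz = 2.471 × 10^20 Hz.
The photon relation is λ = c/f, giving λ = 1.213 × 10^-12 m.
Converting to pm: λ = 1.213 pm ≈ 1.21 pm.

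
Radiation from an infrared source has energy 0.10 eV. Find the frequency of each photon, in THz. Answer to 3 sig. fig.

Convert to SI: E = 0.10 eV = 1.6022·10^-20 J.
For a photon f = E/h, so f = 2.418·10^13 Hz.
Converting to THz: f = 24.18 THz ≈ 24.2 THz.

24.2 THz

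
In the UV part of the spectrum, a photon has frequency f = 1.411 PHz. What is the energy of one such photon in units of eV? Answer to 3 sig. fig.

Use h = 6.62607015e-34 J·s, 1 eV = 1.602176634e-19 J.
Convert to SI: f = 1.411 PHz = 1.411e15 Hz.
Apply E = hf: E = 9.349e-19 J.
Converting to eV: E = 5.835 eV ≈ 5.84 eV.

5.84 eV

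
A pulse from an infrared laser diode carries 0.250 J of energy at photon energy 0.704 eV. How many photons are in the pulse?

2.22 × 10^18 photons

Per-photon energy: E = 1.128 × 10^-19 J (from energy = 0.704 eV).
N = E_total / E_photon = 0.250 J / 1.128 × 10^-19 J = 2.22 × 10^18.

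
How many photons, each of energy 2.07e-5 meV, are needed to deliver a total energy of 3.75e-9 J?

1.13e18 photons

Per-photon energy: E = 3.317e-27 J (from energy = 2.07e-5 meV).
N = E_total / E_photon = 3.75e-9 J / 3.317e-27 J = 1.13e18.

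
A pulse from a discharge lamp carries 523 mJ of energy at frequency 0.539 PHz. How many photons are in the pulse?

1.46e18 photons

Per-photon energy: E = 3.571e-19 J (from frequency = 0.539 PHz).
N = E_total / E_photon = 0.523 J / 3.571e-19 J = 1.46e18.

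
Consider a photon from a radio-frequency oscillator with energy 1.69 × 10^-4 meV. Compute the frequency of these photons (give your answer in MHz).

40.9 MHz

First convert: E = 1.69 × 10^-4 meV = 2.7077 × 10^-26 J.
Since f = E/h for a photon, f = 4.086 × 10^7 Hz.
Converting to MHz: f = 40.86 MHz ≈ 40.9 MHz.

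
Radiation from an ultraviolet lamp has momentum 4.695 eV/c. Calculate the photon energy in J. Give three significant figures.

Convert to SI: p = 4.695 eV/c = 2.5091e-27 kg·m/s.
For a photon E = pc, so E = 7.522e-19 J.
So E ≈ 7.52e-19 J.

7.52e-19 J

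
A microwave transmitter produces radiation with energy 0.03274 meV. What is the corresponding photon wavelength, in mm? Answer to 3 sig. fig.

First convert: E = 0.03274 meV = 5.2455·10^-24 J.
For a photon λ = hc/E, so λ = 0.03787 m.
Converting to mm: λ = 37.87 mm ≈ 37.9 mm.

37.9 mm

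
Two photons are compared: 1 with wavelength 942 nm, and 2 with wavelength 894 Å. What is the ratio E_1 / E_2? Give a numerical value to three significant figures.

0.0949

E_1 = 2.109·10^-19 J (from wavelength = 942 nm, via E = hc/λ).
E_2 = 2.222·10^-18 J (from wavelength = 894 Å, via E = hc/λ).
Ratio = 2.109·10^-19 / 2.222·10^-18 = 0.0949.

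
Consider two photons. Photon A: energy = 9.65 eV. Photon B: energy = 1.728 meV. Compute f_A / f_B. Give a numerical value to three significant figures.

5580

f_A = 2.333 × 10^15 Hz (from energy = 9.65 eV, via f = E/h).
f_B = 4.178 × 10^11 Hz (from energy = 1.728 meV, via f = E/h).
Ratio = 2.333 × 10^15 / 4.178 × 10^11 = 5580.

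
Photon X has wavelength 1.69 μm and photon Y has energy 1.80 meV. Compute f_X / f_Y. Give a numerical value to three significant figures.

408

f_X = 1.774·10^14 Hz (from wavelength = 1.69 μm, via f = c/λ).
f_Y = 4.352·10^11 Hz (from energy = 1.80 meV, via f = E/h).
Ratio = 1.774·10^14 / 4.352·10^11 = 408.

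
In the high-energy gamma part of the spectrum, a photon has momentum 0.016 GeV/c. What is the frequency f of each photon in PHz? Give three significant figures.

Convert to SI: p = 0.016 GeV/c = 8.5509e-21 kg·m/s.
Apply f = pc/h: f = 3.869e21 Hz.
Converting to PHz: f = 3.869e6 PHz ≈ 3.87e6 PHz.

3.87e6 PHz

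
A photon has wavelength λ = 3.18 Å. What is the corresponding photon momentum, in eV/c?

Use h = 6.62607015·10^-34 J·s, c = 2.99792458·10^8 m/s, 1 eV = 1.602176634·10^-19 J.
First convert: λ = 3.18 Å = 3.18·10^-10 m.
For a photon p = h/λ, so p = 2.084·10^-24 kg·m/s.
Converting to eV/c: p = 3899 eV/c ≈ 3900 eV/c.

3900 eV/c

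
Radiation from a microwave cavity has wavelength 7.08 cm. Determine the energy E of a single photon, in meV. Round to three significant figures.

0.0175 meV

Use h = 6.62607015 × 10^-34 J·s, c = 2.99792458 × 10^8 m/s, 1 eV = 1.602176634 × 10^-19 J.
First convert: λ = 7.08 cm = 0.0708 m.
The photon relation is E = hc/λ, giving E = 2.806 × 10^-24 J.
Converting to meV: E = 0.01751 meV ≈ 0.0175 meV.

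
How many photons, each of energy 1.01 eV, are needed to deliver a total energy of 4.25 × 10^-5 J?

2.63 × 10^14 photons

Per-photon energy: E = 1.618 × 10^-19 J (from energy = 1.01 eV).
N = E_total / E_photon = 4.25 × 10^-5 J / 1.618 × 10^-19 J = 2.63 × 10^14.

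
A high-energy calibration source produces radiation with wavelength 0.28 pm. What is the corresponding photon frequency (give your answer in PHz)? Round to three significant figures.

(c = 2.99792458e8 m/s.)
Convert to SI: λ = 0.28 pm = 2.8e-13 m.
Apply f = c/λ: f = 1.071e21 Hz.
Converting to PHz: f = 1.071e6 PHz ≈ 1.07e6 PHz.

1.07e6 PHz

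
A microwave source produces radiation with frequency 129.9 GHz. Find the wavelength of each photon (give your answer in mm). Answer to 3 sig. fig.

2.31 mm

Use c = 2.99792458e8 m/s.
First convert: f = 129.9 GHz = 1.299e11 Hz.
The photon relation is λ = c/f, giving λ = 0.002308 m.
Converting to mm: λ = 2.308 mm ≈ 2.31 mm.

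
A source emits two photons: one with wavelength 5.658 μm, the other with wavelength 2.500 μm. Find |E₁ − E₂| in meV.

277 meV

Using E = hc/λ: E₁ = 3.5109e-20 J, E₂ = 7.9458e-20 J.
|ΔE| = |3.5109e-20 − 7.9458e-20| = 4.43e-20 J = 277 meV.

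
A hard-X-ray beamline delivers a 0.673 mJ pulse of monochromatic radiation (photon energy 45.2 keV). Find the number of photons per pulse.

Per-photon energy: E = 7.242 × 10^-15 J (from energy = 45.2 keV).
N = E_total / E_photon = 6.73 × 10^-4 J / 7.242 × 10^-15 J = 9.29 × 10^10.

9.29 × 10^10 photons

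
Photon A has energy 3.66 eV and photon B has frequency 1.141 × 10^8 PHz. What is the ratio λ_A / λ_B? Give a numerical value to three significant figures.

1.29 × 10^8

λ_A = 3.388 × 10^-7 m (from energy = 3.66 eV, via λ = hc/E).
λ_B = 2.627 × 10^-15 m (from frequency = 1.141 × 10^8 PHz, via λ = c/f).
Ratio = 3.388 × 10^-7 / 2.627 × 10^-15 = 1.29 × 10^8.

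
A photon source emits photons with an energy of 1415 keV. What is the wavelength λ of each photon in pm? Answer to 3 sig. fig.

Take h = 6.62607015 × 10^-34 J·s, c = 2.99792458 × 10^8 m/s, 1 eV = 1.602176634 × 10^-19 J.
Convert to SI: E = 1415 keV = 2.2671 × 10^-13 J.
Since λ = hc/E for a photon, λ = 8.762 × 10^-13 m.
Converting to pm: λ = 0.8762 pm ≈ 0.876 pm.

0.876 pm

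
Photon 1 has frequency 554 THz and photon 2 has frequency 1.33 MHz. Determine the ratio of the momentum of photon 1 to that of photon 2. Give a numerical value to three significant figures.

p_1 = 1.224e-27 kg·m/s (from frequency = 554 THz, via p = hf/c).
p_2 = 2.940e-36 kg·m/s (from frequency = 1.33 MHz, via p = hf/c).
Ratio = 1.224e-27 / 2.940e-36 = 4.17e8.

4.17e8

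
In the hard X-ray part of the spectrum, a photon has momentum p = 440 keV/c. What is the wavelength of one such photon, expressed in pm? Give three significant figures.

2.82 pm

First convert: p = 440 keV/c = 2.3515 × 10^-22 kg·m/s.
Since λ = h/p for a photon, λ = 2.818 × 10^-12 m.
Converting to pm: λ = 2.818 pm ≈ 2.82 pm.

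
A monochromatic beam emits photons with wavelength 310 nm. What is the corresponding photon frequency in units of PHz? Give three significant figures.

Use c = 2.99792458 × 10^8 m/s.
First convert: λ = 310 nm = 3.1 × 10^-7 m.
For a photon f = c/λ, so f = 9.671 × 10^14 Hz.
Converting to PHz: f = 0.9671 PHz ≈ 0.967 PHz.

0.967 PHz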